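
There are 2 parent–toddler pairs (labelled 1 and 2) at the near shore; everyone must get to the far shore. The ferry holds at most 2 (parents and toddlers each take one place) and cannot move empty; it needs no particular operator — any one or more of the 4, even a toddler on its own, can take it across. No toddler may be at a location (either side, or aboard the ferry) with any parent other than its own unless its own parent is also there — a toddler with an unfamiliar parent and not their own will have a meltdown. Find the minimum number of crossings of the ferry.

Counting alone: each trip to the far shore takes at most 2 across and each return brings at least 1 back, so after t trips out (and t−1 returns) at most 2t − (t−1) of the 4 are across; that first reaches 4 at t = 3, so at least 5 crossings are needed.
The plan below uses exactly 5 crossings, so it is optimal:
1. parent 1 and toddler 1 cross → the far shore.
2. parent 1 crosses ← the near shore.
3. parent 1 and parent 2 cross → the far shore.
4. parent 2 crosses ← the near shore.
5. parent 2 and toddler 2 cross → the far shore.

5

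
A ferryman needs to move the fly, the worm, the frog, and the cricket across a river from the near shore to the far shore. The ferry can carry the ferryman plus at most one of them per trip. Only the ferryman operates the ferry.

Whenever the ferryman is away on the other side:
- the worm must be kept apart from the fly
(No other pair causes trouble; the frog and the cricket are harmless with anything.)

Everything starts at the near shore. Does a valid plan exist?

1. Ferryman goes to the far shore with the fly.  [the near shore: the cricket, the frog, the worm | the far shore: the fly]
2. Ferryman goes back to the near shore alone.  [the near shore: the cricket, the frog, the worm | the far shore: the fly]
3. Ferryman goes to the far shore with the frog.  [the near shore: the cricket, the worm | the far shore: the fly, the frog]
4. Ferryman goes back to the near shore alone.  [the near shore: the cricket, the worm | the far shore: the fly, the frog]
5. Ferryman goes to the far shore with the cricket.  [the near shore: the worm | the far shore: the cricket, the fly, the frog]
6. Ferryman goes back to the near shore alone.  [the near shore: the worm | the far shore: the cricket, the fly, the frog]
7. Ferryman goes to the far shore with the worm.  [the near shore: — | the far shore: the cricket, the fly, the frog, the worm]

Yes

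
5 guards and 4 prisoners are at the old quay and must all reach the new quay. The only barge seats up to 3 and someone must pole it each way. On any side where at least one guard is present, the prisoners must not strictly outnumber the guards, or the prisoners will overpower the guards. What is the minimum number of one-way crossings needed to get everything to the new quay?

Counting alone: each trip to the new quay takes at most 3 across and each return brings at least 1 back, so after t trips out (and t−1 returns) at most 3t − (t−1) of the 9 are across; that first reaches 9 at t = 4, so at least 7 crossings are needed.
The plan below uses exactly 7 crossings, so it is optimal:
1. 3 prisoners → the new quay.  (the old quay: 5G 1P; the new quay: 0G 3P)
2. 1 prisoner ← the old quay.  (the old quay: 5G 2P; the new quay: 0G 2P)
3. 3 guards → the new quay.  (the old quay: 2G 2P; the new quay: 3G 2P)
4. 1 guard ← the old quay.  (the old quay: 3G 2P; the new quay: 2G 2P)
5. 2 guards and 1 prisoner → the new quay.  (the old quay: 1G 1P; the new quay: 4G 3P)
6. 1 guard ← the old quay.  (the old quay: 2G 1P; the new quay: 3G 3P)
7. 2 guards and 1 prisoner → the new quay.  (the old quay: 0G 0P; the new quay: 5G 4P)

7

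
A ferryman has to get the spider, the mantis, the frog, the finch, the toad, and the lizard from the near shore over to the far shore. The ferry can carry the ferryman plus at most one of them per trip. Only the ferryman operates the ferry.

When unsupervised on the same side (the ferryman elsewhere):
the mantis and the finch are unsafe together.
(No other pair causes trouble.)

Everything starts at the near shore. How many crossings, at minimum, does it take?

11

Counting alone: the ferryman can take at most 1 across per trip to the far shore, so moving all 6 needs at least 6 loaded trips out, with a return between consecutive ones — at least 11 crossings.
The plan below uses exactly 11 crossings, so it is optimal:
1. Ferryman goes to the far shore with the mantis.  [the near shore: the finch, the frog, the lizard, the spider, the toad | the far shore: the mantis]
2. Ferryman goes back to the near shore alone.  [the near shore: the finch, the frog, the lizard, the spider, the toad | the far shore: the mantis]
3. Ferryman goes to the far shore with the spider.  [the near shore: the finch, the frog, the lizard, the toad | the far shore: the mantis, the spider]
4. Ferryman goes back to the near shore alone.  [the near shore: the finch, the frog, the lizard, the toad | the far shore: the mantis, the spider]
5. Ferryman goes to the far shore with the frog.  [the near shore: the finch, the lizard, the toad | the far shore: the frog, the mantis, the spider]
6. Ferryman goes back to the near shore alone.  [the near shore: the finch, the lizard, the toad | the far shore: the frog, the mantis, the spider]
7. Ferryman goes to the far shore with the toad.  [the near shore: the finch, the lizard | the far shore: the frog, the mantis, the spider, the toad]
8. Ferryman goes back to the near shore alone.  [the near shore: the finch, the lizard | the far shore: the frog, the mantis, the spider, the toad]
9. Ferryman goes to the far shore with the lizard.  [the near shore: the finch | the far shore: the frog, the lizard, the mantis, the spider, the toad]
10. Ferryman goes back to the near shore alone.  [the near shore: the finch | the far shore: the frog, the lizard, the mantis, the spider, the toad]
11. Ferryman goes to the far shore with the finch.  [the near shore: — | the far shore: the finch, the frog, the lizard, the mantis, the spider, the toad]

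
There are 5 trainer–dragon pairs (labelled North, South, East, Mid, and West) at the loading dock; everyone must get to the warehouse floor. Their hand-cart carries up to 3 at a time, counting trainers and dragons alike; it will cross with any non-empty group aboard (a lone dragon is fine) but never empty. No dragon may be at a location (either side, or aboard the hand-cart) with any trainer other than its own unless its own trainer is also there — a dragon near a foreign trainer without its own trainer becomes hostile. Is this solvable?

Yes

1. dragon North and trainer North cross → the warehouse floor.
2. trainer North crosses ← the loading dock.
3. dragon East, dragon Mid, and dragon South cross → the warehouse floor.
4. dragon North crosses ← the loading dock.
5. trainer East, trainer Mid, and trainer South cross → the warehouse floor.
6. dragon South and trainer South cross ← the loading dock.
7. trainer North, trainer South, and trainer West cross → the warehouse floor.
8. dragon East crosses ← the loading dock.
9. dragon North and dragon South cross → the warehouse floor.
10. dragon North crosses ← the loading dock.
11. dragon East, dragon North, and dragon West cross → the warehouse floor.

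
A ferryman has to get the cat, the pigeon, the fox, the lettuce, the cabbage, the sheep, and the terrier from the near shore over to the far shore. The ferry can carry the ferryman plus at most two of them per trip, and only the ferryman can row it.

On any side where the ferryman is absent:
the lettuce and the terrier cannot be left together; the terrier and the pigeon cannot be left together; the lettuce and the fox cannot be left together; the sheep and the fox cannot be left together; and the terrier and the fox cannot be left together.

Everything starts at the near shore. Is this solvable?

Yes

1. Ferryman goes to the far shore with the fox and the terrier.  [the near shore: the cabbage, the cat, the lettuce, the pigeon, the sheep | the far shore: the fox, the terrier]
2. Ferryman goes back to the near shore with the fox.  [the near shore: the cabbage, the cat, the fox, the lettuce, the pigeon, the sheep | the far shore: the terrier]
3. Ferryman goes to the far shore with the cat and the fox.  [the near shore: the cabbage, the lettuce, the pigeon, the sheep | the far shore: the cat, the fox, the terrier]
4. Ferryman goes back to the near shore with the fox.  [the near shore: the cabbage, the fox, the lettuce, the pigeon, the sheep | the far shore: the cat, the terrier]
5. Ferryman goes to the far shore with the fox and the pigeon.  [the near shore: the cabbage, the lettuce, the sheep | the far shore: the cat, the fox, the pigeon, the terrier]
6. Ferryman goes back to the near shore with the terrier.  [the near shore: the cabbage, the lettuce, the sheep, the terrier | the far shore: the cat, the fox, the pigeon]
7. Ferryman goes to the far shore with the cabbage and the lettuce.  [the near shore: the sheep, the terrier | the far shore: the cabbage, the cat, the fox, the lettuce, the pigeon]
8. Ferryman goes back to the near shore with the fox.  [the near shore: the fox, the sheep, the terrier | the far shore: the cabbage, the cat, the lettuce, the pigeon]
9. Ferryman goes to the far shore with the fox and the sheep.  [the near shore: the terrier | the far shore: the cabbage, the cat, the fox, the lettuce, the pigeon, the sheep]
10. Ferryman goes back to the near shore with the fox.  [the near shore: the fox, the terrier | the far shore: the cabbage, the cat, the lettuce, the pigeon, the sheep]
11. Ferryman goes to the far shore with the fox and the terrier.  [the near shore: — | the far shore: the cabbage, the cat, the fox, the lettuce, the pigeon, the sheep, the terrier]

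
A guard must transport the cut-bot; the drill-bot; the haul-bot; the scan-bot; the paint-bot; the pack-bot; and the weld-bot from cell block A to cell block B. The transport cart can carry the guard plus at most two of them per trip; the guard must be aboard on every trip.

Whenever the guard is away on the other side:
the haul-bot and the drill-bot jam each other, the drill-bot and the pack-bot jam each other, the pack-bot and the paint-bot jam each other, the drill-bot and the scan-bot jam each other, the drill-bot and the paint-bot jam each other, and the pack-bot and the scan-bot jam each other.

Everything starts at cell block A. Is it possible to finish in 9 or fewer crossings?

Counting alone: the guard can take at most 2 across per trip to cell block B, so moving all 7 needs at least 4 loaded trips out, with a return between consecutive ones — at least 7 crossings.
The safety rule pushes this higher. Following every safe sequence of crossings, the most of the 7 that can be at cell block B as the transport cart arrives there on crossings 7, 9 is 5, 6 respectively — never all 7.
So the move cannot be finished within 9 crossings. (The shortest complete plan takes 11:)
1. Guard goes to cell block B with the drill-bot and the pack-bot.  [cell block A: the cut-bot, the haul-bot, the paint-bot, the scan-bot, the weld-bot | cell block B: the drill-bot, the pack-bot]
2. Guard goes back to cell block A with the drill-bot.  [cell block A: the cut-bot, the drill-bot, the haul-bot, the paint-bot, the scan-bot, the weld-bot | cell block B: the pack-bot]
3. Guard goes to cell block B with the cut-bot and the drill-bot.  [cell block A: the haul-bot, the paint-bot, the scan-bot, the weld-bot | cell block B: the cut-bot, the drill-bot, the pack-bot]
4. Guard goes back to cell block A with the drill-bot.  [cell block A: the drill-bot, the haul-bot, the paint-bot, the scan-bot, the weld-bot | cell block B: the cut-bot, the pack-bot]
5. Guard goes to cell block B with the drill-bot and the haul-bot.  [cell block A: the paint-bot, the scan-bot, the weld-bot | cell block B: the cut-bot, the drill-bot, the haul-bot, the pack-bot]
6. Guard goes back to cell block A with the drill-bot.  [cell block A: the drill-bot, the paint-bot, the scan-bot, the weld-bot | cell block B: the cut-bot, the haul-bot, the pack-bot]
7. Guard goes to cell block B with the drill-bot and the weld-bot.  [cell block A: the paint-bot, the scan-bot | cell block B: the cut-bot, the drill-bot, the haul-bot, the pack-bot, the weld-bot]
8. Guard goes back to cell block A with the drill-bot.  [cell block A: the drill-bot, the paint-bot, the scan-bot | cell block B: the cut-bot, the haul-bot, the pack-bot, the weld-bot]
9. Guard goes to cell block B with the paint-bot and the scan-bot.  [cell block A: the drill-bot | cell block B: the cut-bot, the haul-bot, the pack-bot, the paint-bot, the scan-bot, the weld-bot]
10. Guard goes back to cell block A with the pack-bot.  [cell block A: the drill-bot, the pack-bot | cell block B: the cut-bot, the haul-bot, the paint-bot, the scan-bot, the weld-bot]
11. Guard goes to cell block B with the drill-bot and the pack-bot.  [cell block A: — | cell block B: the cut-bot, the drill-bot, the haul-bot, the pack-bot, the paint-bot, the scan-bot, the weld-bot]

No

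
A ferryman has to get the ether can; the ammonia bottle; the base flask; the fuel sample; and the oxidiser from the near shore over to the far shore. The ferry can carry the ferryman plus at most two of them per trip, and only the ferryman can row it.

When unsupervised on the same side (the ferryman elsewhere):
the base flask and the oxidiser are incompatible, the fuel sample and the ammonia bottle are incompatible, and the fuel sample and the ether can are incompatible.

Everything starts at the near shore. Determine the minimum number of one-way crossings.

Counting alone: the ferryman can take at most 2 across per trip to the far shore, so moving all 5 needs at least 3 loaded trips out, with a return between consecutive ones — at least 5 crossings.
The plan below uses exactly 5 crossings, so it is optimal:
1. Ferryman goes to the far shore with the base flask and the fuel sample.
2. Ferryman goes back to the near shore alone.
3. Ferryman goes to the far shore with the ammonia bottle and the ether can.
4. Ferryman goes back to the near shore with the fuel sample.
5. Ferryman goes to the far shore with the fuel sample and the oxidiser.

5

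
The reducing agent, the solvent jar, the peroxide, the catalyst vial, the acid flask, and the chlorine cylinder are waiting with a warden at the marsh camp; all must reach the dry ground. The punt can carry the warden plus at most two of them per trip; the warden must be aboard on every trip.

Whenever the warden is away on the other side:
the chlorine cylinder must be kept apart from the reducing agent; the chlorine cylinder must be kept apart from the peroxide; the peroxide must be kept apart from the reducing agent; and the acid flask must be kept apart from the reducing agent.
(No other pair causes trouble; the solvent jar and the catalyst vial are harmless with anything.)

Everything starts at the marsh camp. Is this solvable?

1. Warden goes to the dry ground with the peroxide and the reducing agent.  [the marsh camp: the acid flask, the catalyst vial, the chlorine cylinder, the solvent jar | the dry ground: the peroxide, the reducing agent]
2. Warden goes back to the marsh camp with the reducing agent.  [the marsh camp: the acid flask, the catalyst vial, the chlorine cylinder, the reducing agent, the solvent jar | the dry ground: the peroxide]
3. Warden goes to the dry ground with the reducing agent and the solvent jar.  [the marsh camp: the acid flask, the catalyst vial, the chlorine cylinder | the dry ground: the peroxide, the reducing agent, the solvent jar]
4. Warden goes back to the marsh camp with the reducing agent.  [the marsh camp: the acid flask, the catalyst vial, the chlorine cylinder, the reducing agent | the dry ground: the peroxide, the solvent jar]
5. Warden goes to the dry ground with the catalyst vial and the reducing agent.  [the marsh camp: the acid flask, the chlorine cylinder | the dry ground: the catalyst vial, the peroxide, the reducing agent, the solvent jar]
6. Warden goes back to the marsh camp with the reducing agent.  [the marsh camp: the acid flask, the chlorine cylinder, the reducing agent | the dry ground: the catalyst vial, the peroxide, the solvent jar]
7. Warden goes to the dry ground with the acid flask and the reducing agent.  [the marsh camp: the chlorine cylinder | the dry ground: the acid flask, the catalyst vial, the peroxide, the reducing agent, the solvent jar]
8. Warden goes back to the marsh camp with the reducing agent.  [the marsh camp: the chlorine cylinder, the reducing agent | the dry ground: the acid flask, the catalyst vial, the peroxide, the solvent jar]
9. Warden goes to the dry ground with the chlorine cylinder and the reducing agent.  [the marsh camp: — | the dry ground: the acid flask, the catalyst vial, the chlorine cylinder, the peroxide, the reducing agent, the solvent jar]

Yes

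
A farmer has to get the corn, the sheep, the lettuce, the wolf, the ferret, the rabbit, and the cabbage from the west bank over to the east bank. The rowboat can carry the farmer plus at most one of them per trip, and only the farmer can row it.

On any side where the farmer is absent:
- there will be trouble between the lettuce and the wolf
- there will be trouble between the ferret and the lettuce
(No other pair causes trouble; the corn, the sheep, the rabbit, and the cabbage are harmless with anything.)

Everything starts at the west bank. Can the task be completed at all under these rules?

1. Farmer goes to the east bank with the lettuce.
2. Farmer goes back to the west bank alone.
3. Farmer goes to the east bank with the corn.
4. Farmer goes back to the west bank alone.
5. Farmer goes to the east bank with the sheep.
6. Farmer goes back to the west bank alone.
7. Farmer goes to the east bank with the wolf.
8. Farmer goes back to the west bank with the lettuce.
9. Farmer goes to the east bank with the ferret.
10. Farmer goes back to the west bank alone.
11. Farmer goes to the east bank with the rabbit.
12. Farmer goes back to the west bank alone.
13. Farmer goes to the east bank with the cabbage.
14. Farmer goes back to the west bank alone.
15. Farmer goes to the east bank with the lettuce.

Yes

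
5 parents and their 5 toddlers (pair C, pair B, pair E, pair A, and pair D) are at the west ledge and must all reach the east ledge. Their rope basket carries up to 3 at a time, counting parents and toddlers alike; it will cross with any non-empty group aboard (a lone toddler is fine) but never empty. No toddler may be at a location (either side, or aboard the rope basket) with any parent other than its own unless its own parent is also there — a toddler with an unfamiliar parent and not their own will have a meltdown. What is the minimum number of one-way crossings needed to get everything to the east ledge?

Counting alone: each trip to the east ledge takes at most 3 across and each return brings at least 1 back, so after t trips out (and t−1 returns) at most 3t − (t−1) of the 10 are across; that first reaches 10 at t = 5, so at least 9 crossings are needed.
The safety rule pushes this higher. Following every safe sequence of crossings, the most of the 10 that can be at the east ledge as the rope basket arrives there on crossing 9 is 9 — never all 10.
So no plan with fewer than 11 crossings exists, and this one achieves 11:
1. parent C and toddler C cross → the east ledge.
2. parent C crosses ← the west ledge.
3. toddler A, toddler B, and toddler E cross → the east ledge.
4. toddler C crosses ← the west ledge.
5. parent A, parent B, and parent E cross → the east ledge.
6. parent B and toddler B cross ← the west ledge.
7. parent B, parent C, and parent D cross → the east ledge.
8. toddler E crosses ← the west ledge.
9. toddler B and toddler C cross → the east ledge.
10. toddler C crosses ← the west ledge.
11. toddler C, toddler D, and toddler E cross → the east ledge.

11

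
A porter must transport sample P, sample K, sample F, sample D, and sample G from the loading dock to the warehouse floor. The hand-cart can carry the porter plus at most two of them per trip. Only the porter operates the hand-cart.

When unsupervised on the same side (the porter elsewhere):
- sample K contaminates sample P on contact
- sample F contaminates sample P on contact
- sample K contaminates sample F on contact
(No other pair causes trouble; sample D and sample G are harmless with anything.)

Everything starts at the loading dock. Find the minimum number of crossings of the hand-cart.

Counting alone: the porter can take at most 2 across per trip to the warehouse floor, so moving all 5 needs at least 3 loaded trips out, with a return between consecutive ones — at least 5 crossings.
The safety rule pushes this higher. Following every safe sequence of crossings, the most of the 5 that can be at the warehouse floor as the hand-cart arrives there on crossing 5 is 4 — never all 5.
So no plan with fewer than 7 crossings exists, and this one achieves 7:
1. Porter goes to the warehouse floor with sample K and sample P.
2. Porter goes back to the loading dock with sample P.
3. Porter goes to the warehouse floor with sample D and sample P.
4. Porter goes back to the loading dock with sample P.
5. Porter goes to the warehouse floor with sample G and sample P.
6. Porter goes back to the loading dock with sample P.
7. Porter goes to the warehouse floor with sample F and sample P.

7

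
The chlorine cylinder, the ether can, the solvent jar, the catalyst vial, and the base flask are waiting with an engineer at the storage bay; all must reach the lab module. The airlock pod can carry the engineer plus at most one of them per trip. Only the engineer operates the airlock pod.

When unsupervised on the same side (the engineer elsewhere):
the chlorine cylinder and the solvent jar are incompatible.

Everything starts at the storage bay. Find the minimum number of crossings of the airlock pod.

Counting alone: the engineer can take at most 1 across per trip to the lab module, so moving all 5 needs at least 5 loaded trips out, with a return between consecutive ones — at least 9 crossings.
The plan below uses exactly 9 crossings, so it is optimal:
1. Engineer goes to the lab module with the chlorine cylinder.
2. Engineer goes back to the storage bay alone.
3. Engineer goes to the lab module with the ether can.
4. Engineer goes back to the storage bay alone.
5. Engineer goes to the lab module with the catalyst vial.
6. Engineer goes back to the storage bay alone.
7. Engineer goes to the lab module with the base flask.
8. Engineer goes back to the storage bay alone.
9. Engineer goes to the lab module with the solvent jar.

9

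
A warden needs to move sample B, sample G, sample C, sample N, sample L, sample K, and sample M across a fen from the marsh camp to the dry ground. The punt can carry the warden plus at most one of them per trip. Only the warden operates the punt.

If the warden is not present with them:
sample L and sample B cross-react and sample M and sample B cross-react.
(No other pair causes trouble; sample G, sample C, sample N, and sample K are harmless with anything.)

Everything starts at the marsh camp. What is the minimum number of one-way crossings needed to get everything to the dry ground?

15

Counting alone: the warden can take at most 1 across per trip to the dry ground, so moving all 7 needs at least 7 loaded trips out, with a return between consecutive ones — at least 13 crossings.
The safety rule pushes this higher. Following every safe sequence of crossings, the most of the 7 that can be at the dry ground as the punt arrives there on crossing 13 is 6 — never all 7.
So no plan with fewer than 15 crossings exists, and this one achieves 15:
1. Warden goes to the dry ground with sample B.  [the marsh camp: sample C, sample G, sample K, sample L, sample M, sample N | the dry ground: sample B]
2. Warden goes back to the marsh camp alone.  [the marsh camp: sample C, sample G, sample K, sample L, sample M, sample N | the dry ground: sample B]
3. Warden goes to the dry ground with sample G.  [the marsh camp: sample C, sample K, sample L, sample M, sample N | the dry ground: sample B, sample G]
4. Warden goes back to the marsh camp alone.  [the marsh camp: sample C, sample K, sample L, sample M, sample N | the dry ground: sample B, sample G]
5. Warden goes to the dry ground with sample C.  [the marsh camp: sample K, sample L, sample M, sample N | the dry ground: sample B, sample C, sample G]
6. Warden goes back to the marsh camp alone.  [the marsh camp: sample K, sample L, sample M, sample N | the dry ground: sample B, sample C, sample G]
7. Warden goes to the dry ground with sample N.  [the marsh camp: sample K, sample L, sample M | the dry ground: sample B, sample C, sample G, sample N]
8. Warden goes back to the marsh camp alone.  [the marsh camp: sample K, sample L, sample M | the dry ground: sample B, sample C, sample G, sample N]
9. Warden goes to the dry ground with sample L.  [the marsh camp: sample K, sample M | the dry ground: sample B, sample C, sample G, sample L, sample N]
10. Warden goes back to the marsh camp with sample B.  [the marsh camp: sample B, sample K, sample M | the dry ground: sample C, sample G, sample L, sample N]
11. Warden goes to the dry ground with sample M.  [the marsh camp: sample B, sample K | the dry ground: sample C, sample G, sample L, sample M, sample N]
12. Warden goes back to the marsh camp alone.  [the marsh camp: sample B, sample K | the dry ground: sample C, sample G, sample L, sample M, sample N]
13. Warden goes to the dry ground with sample K.  [the marsh camp: sample B | the dry ground: sample C, sample G, sample K, sample L, sample M, sample N]
14. Warden goes back to the marsh camp alone.  [the marsh camp: sample B | the dry ground: sample C, sample G, sample K, sample L, sample M, sample N]
15. Warden goes to the dry ground with sample B.  [the marsh camp: — | the dry ground: sample B, sample C, sample G, sample K, sample L, sample M, sample N]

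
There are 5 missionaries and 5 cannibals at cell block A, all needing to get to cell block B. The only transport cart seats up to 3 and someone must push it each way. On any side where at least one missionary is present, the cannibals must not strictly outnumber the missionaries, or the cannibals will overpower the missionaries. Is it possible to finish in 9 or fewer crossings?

Counting alone: each trip to cell block B takes at most 3 across and each return brings at least 1 back, so after t trips out (and t−1 returns) at most 3t − (t−1) of the 10 are across; that first reaches 10 at t = 5, so at least 9 crossings are needed.
The safety rule pushes this higher. Following every safe sequence of crossings, the most of the 10 that can be at cell block B as the transport cart arrives there on crossing 9 is 9 — never all 10.
So the move cannot be finished within 9 crossings. (The shortest complete plan takes 11:)
1. 2 cannibals → cell block B.  (cell block A: 5M 3C; cell block B: 0M 2C)
2. 1 cannibal ← cell block A.  (cell block A: 5M 4C; cell block B: 0M 1C)
3. 3 cannibals → cell block B.  (cell block A: 5M 1C; cell block B: 0M 4C)
4. 1 cannibal ← cell block A.  (cell block A: 5M 2C; cell block B: 0M 3C)
5. 3 missionaries → cell block B.  (cell block A: 2M 2C; cell block B: 3M 3C)
6. 1 missionary and 1 cannibal ← cell block A.  (cell block A: 3M 3C; cell block B: 2M 2C)
7. 3 missionaries → cell block B.  (cell block A: 0M 3C; cell block B: 5M 2C)
8. 1 cannibal ← cell block A.  (cell block A: 0M 4C; cell block B: 5M 1C)
9. 2 cannibals → cell block B.  (cell block A: 0M 2C; cell block B: 5M 3C)
10. 1 cannibal ← cell block A.  (cell block A: 0M 3C; cell block B: 5M 2C)
11. 3 cannibals → cell block B.  (cell block A: 0M 0C; cell block B: 5M 5C)

No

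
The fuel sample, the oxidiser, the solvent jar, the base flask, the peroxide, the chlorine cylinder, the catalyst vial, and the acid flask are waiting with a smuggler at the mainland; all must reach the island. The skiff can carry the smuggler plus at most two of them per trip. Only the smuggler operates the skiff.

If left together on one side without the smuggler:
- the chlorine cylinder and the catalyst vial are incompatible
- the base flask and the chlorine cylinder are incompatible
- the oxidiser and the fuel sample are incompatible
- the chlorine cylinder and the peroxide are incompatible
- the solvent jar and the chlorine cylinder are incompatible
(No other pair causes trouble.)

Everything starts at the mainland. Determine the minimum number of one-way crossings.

Counting alone: the smuggler can take at most 2 across per trip to the island, so moving all 8 needs at least 4 loaded trips out, with a return between consecutive ones — at least 7 crossings.
The safety rule pushes this higher. Following every safe sequence of crossings, the most of the 8 that can be at the island as the skiff arrives there on crossing 7 is 7 — never all 8.
So no plan with fewer than 9 crossings exists, and this one achieves 9:
1. Smuggler goes to the island with the chlorine cylinder and the fuel sample.  [the mainland: the acid flask, the base flask, the catalyst vial, the oxidiser, the peroxide, the solvent jar | the island: the chlorine cylinder, the fuel sample]
2. Smuggler goes back to the mainland alone.  [the mainland: the acid flask, the base flask, the catalyst vial, the oxidiser, the peroxide, the solvent jar | the island: the chlorine cylinder, the fuel sample]
3. Smuggler goes to the island with the acid flask.  [the mainland: the base flask, the catalyst vial, the oxidiser, the peroxide, the solvent jar | the island: the acid flask, the chlorine cylinder, the fuel sample]
4. Smuggler goes back to the mainland alone.  [the mainland: the base flask, the catalyst vial, the oxidiser, the peroxide, the solvent jar | the island: the acid flask, the chlorine cylinder, the fuel sample]
5. Smuggler goes to the island with the base flask and the solvent jar.  [the mainland: the catalyst vial, the oxidiser, the peroxide | the island: the acid flask, the base flask, the chlorine cylinder, the fuel sample, the solvent jar]
6. Smuggler goes back to the mainland with the chlorine cylinder.  [the mainland: the catalyst vial, the chlorine cylinder, the oxidiser, the peroxide | the island: the acid flask, the base flask, the fuel sample, the solvent jar]
7. Smuggler goes to the island with the catalyst vial and the peroxide.  [the mainland: the chlorine cylinder, the oxidiser | the island: the acid flask, the base flask, the catalyst vial, the fuel sample, the peroxide, the solvent jar]
8. Smuggler goes back to the mainland alone.  [the mainland: the chlorine cylinder, the oxidiser | the island: the acid flask, the base flask, the catalyst vial, the fuel sample, the peroxide, the solvent jar]
9. Smuggler goes to the island with the chlorine cylinder and the oxidiser.  [the mainland: — | the island: the acid flask, the base flask, the catalyst vial, the chlorine cylinder, the fuel sample, the oxidiser, the peroxide, the solvent jar]

9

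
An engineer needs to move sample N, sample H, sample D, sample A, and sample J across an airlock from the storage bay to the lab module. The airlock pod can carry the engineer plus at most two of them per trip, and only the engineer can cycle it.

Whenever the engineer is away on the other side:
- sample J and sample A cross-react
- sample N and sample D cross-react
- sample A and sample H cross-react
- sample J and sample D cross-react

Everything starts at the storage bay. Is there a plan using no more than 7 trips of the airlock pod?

Yes

Yes — this plan uses 7 crossings (≤ 7):
1. Engineer goes to the lab module with sample A and sample D.
2. Engineer goes back to the storage bay alone.
3. Engineer goes to the lab module with sample N.
4. Engineer goes back to the storage bay with sample D.
5. Engineer goes to the lab module with sample H and sample J.
6. Engineer goes back to the storage bay with sample A.
7. Engineer goes to the lab module with sample A and sample D.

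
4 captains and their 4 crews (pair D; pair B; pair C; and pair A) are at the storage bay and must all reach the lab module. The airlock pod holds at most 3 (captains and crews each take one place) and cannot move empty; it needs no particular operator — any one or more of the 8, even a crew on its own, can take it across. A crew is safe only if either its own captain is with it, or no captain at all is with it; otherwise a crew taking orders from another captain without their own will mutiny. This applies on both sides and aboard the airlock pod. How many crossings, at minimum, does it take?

Counting alone: each trip to the lab module takes at most 3 across and each return brings at least 1 back, so after t trips out (and t−1 returns) at most 3t − (t−1) of the 8 are across; that first reaches 8 at t = 4, so at least 7 crossings are needed.
The safety rule pushes this higher. Following every safe sequence of crossings, the most of the 8 that can be at the lab module as the airlock pod arrives there on crossing 7 is 7 — never all 8.
So no plan with fewer than 9 crossings exists, and this one achieves 9:
1. captain D and crew D cross → the lab module.
2. captain D crosses ← the storage bay.
3. captain B, captain D, and crew B cross → the lab module.
4. captain D and crew D cross ← the storage bay.
5. captain A, captain C, and captain D cross → the lab module.
6. crew B crosses ← the storage bay.
7. crew B and crew D cross → the lab module.
8. crew D crosses ← the storage bay.
9. crew A, crew C, and crew D cross → the lab module.

9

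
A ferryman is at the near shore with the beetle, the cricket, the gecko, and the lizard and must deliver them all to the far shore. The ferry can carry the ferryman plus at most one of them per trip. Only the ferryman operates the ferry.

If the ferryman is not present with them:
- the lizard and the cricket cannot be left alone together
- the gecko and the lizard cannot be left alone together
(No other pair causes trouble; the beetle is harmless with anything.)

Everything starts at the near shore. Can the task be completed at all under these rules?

Yes

1. Ferryman goes to the far shore with the lizard.
2. Ferryman goes back to the near shore alone.
3. Ferryman goes to the far shore with the beetle.
4. Ferryman goes back to the near shore alone.
5. Ferryman goes to the far shore with the cricket.
6. Ferryman goes back to the near shore with the lizard.
7. Ferryman goes to the far shore with the gecko.
8. Ferryman goes back to the near shore alone.
9. Ferryman goes to the far shore with the lizard.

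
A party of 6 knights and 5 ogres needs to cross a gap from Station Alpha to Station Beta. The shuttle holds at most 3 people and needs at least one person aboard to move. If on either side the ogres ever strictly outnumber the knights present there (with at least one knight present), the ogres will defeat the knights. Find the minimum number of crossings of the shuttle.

9

Counting alone: each trip to Station Beta takes at most 3 across and each return brings at least 1 back, so after t trips out (and t−1 returns) at most 3t − (t−1) of the 11 are across; that first reaches 11 at t = 5, so at least 9 crossings are needed.
The plan below uses exactly 9 crossings, so it is optimal:
1. 3 ogres → Station Beta.  (Station Alpha: 6K 2O; Station Beta: 0K 3O)
2. 1 ogre ← Station Alpha.  (Station Alpha: 6K 3O; Station Beta: 0K 2O)
3. 3 knights → Station Beta.  (Station Alpha: 3K 3O; Station Beta: 3K 2O)
4. 1 knight ← Station Alpha.  (Station Alpha: 4K 3O; Station Beta: 2K 2O)
5. 2 knights and 1 ogre → Station Beta.  (Station Alpha: 2K 2O; Station Beta: 4K 3O)
6. 1 knight ← Station Alpha.  (Station Alpha: 3K 2O; Station Beta: 3K 3O)
7. 2 knights and 1 ogre → Station Beta.  (Station Alpha: 1K 1O; Station Beta: 5K 4O)
8. 1 knight ← Station Alpha.  (Station Alpha: 2K 1O; Station Beta: 4K 4O)
9. 2 knights and 1 ogre → Station Beta.  (Station Alpha: 0K 0O; Station Beta: 6K 5O)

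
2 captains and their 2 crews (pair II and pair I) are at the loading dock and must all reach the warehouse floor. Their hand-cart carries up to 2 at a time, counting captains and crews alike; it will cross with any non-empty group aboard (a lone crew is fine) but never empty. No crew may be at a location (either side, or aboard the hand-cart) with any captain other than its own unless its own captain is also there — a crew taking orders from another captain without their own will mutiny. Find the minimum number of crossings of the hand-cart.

5

Counting alone: each trip to the warehouse floor takes at most 2 across and each return brings at least 1 back, so after t trips out (and t−1 returns) at most 2t − (t−1) of the 4 are across; that first reaches 4 at t = 3, so at least 5 crossings are needed.
The plan below uses exactly 5 crossings, so it is optimal:
1. captain II and crew II cross → the warehouse floor.
2. captain II crosses ← the loading dock.
3. captain I and captain II cross → the warehouse floor.
4. captain I crosses ← the loading dock.
5. captain I and crew I cross → the warehouse floor.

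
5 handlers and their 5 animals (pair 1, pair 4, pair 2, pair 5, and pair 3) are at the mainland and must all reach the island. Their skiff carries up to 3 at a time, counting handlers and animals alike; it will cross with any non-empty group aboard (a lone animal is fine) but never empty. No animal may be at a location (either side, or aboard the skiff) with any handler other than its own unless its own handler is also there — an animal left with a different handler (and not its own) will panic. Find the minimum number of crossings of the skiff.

11

Counting alone: each trip to the island takes at most 3 across and each return brings at least 1 back, so after t trips out (and t−1 returns) at most 3t − (t−1) of the 10 are across; that first reaches 10 at t = 5, so at least 9 crossings are needed.
The safety rule pushes this higher. Following every safe sequence of crossings, the most of the 10 that can be at the island as the skiff arrives there on crossing 9 is 9 — never all 10.
So no plan with fewer than 11 crossings exists, and this one achieves 11:
1. animal 1 and handler 1 cross → the island.
2. handler 1 crosses ← the mainland.
3. animal 2, animal 4, and animal 5 cross → the island.
4. animal 1 crosses ← the mainland.
5. handler 2, handler 4, and handler 5 cross → the island.
6. animal 4 and handler 4 cross ← the mainland.
7. handler 1, handler 3, and handler 4 cross → the island.
8. animal 2 crosses ← the mainland.
9. animal 1 and animal 4 cross → the island.
10. animal 1 crosses ← the mainland.
11. animal 1, animal 2, and animal 3 cross → the island.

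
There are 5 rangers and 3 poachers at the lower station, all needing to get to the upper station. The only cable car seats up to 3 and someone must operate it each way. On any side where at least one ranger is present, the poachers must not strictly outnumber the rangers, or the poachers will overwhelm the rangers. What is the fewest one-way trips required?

Counting alone: each trip to the upper station takes at most 3 across and each return brings at least 1 back, so after t trips out (and t−1 returns) at most 3t − (t−1) of the 8 are across; that first reaches 8 at t = 4, so at least 7 crossings are needed.
The plan below uses exactly 7 crossings, so it is optimal:
1. 2 poachers → the upper station.  (the lower station: 5R 1P; the upper station: 0R 2P)
2. 1 poacher ← the lower station.  (the lower station: 5R 2P; the upper station: 0R 1P)
3. 2 rangers and 1 poacher → the upper station.  (the lower station: 3R 1P; the upper station: 2R 2P)
4. 1 poacher ← the lower station.  (the lower station: 3R 2P; the upper station: 2R 1P)
5. 1 ranger and 2 poachers → the upper station.  (the lower station: 2R 0P; the upper station: 3R 3P)
6. 1 poacher ← the lower station.  (the lower station: 2R 1P; the upper station: 3R 2P)
7. 2 rangers and 1 poacher → the upper station.  (the lower station: 0R 0P; the upper station: 5R 3P)

7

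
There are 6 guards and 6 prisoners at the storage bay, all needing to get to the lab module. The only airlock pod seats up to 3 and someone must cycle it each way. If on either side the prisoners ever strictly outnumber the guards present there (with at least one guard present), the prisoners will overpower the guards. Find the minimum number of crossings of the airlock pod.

Following every safe sequence of crossings from the start, the most of the 12 that can be at the lab module as the airlock pod arrives there on crossings 1, 3, 5 is 3, 5, 6 respectively; the best ever achieved is 6 of 12.
From crossing 7 on, no configuration arises that was not already reachable earlier: only 17 distinct safe configurations (who is on which side, and where the airlock pod is) can ever be reached, none of them has everyone across, and every continuation just revisits them. They are: 0 guards + 0 prisoners across (airlock pod back at the start); 0 guards + 1 prisoner across (airlock pod there); 0 guards + 1 prisoner across (airlock pod back at the start); 0 guards + 2 prisoners across (airlock pod there); 0 guards + 2 prisoners across (airlock pod back at the start); 0 guards + 3 prisoners across (airlock pod there); 0 guards + 3 prisoners across (airlock pod back at the start); 0 guards + 4 prisoners across (airlock pod there); 0 guards + 4 prisoners across (airlock pod back at the start); 0 guards + 5 prisoners across (airlock pod there); 0 guards + 5 prisoners across (airlock pod back at the start); 0 guards + 6 prisoners across (airlock pod there); 1 guard + 1 prisoner across (airlock pod there); 1 guard + 1 prisoner across (airlock pod back at the start); 2 guards + 2 prisoners across (airlock pod there); 2 guards + 2 prisoners across (airlock pod back at the start); 3 guards + 3 prisoners across (airlock pod there). So no valid plan exists.

impossible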